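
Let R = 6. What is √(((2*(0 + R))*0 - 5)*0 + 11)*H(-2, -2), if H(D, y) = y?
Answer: -2*√11 ≈ -6.6332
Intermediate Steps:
√(((2*(0 + R))*0 - 5)*0 + 11)*H(-2, -2) = √(((2*(0 + 6))*0 - 5)*0 + 11)*(-2) = √(((2*6)*0 - 5)*0 + 11)*(-2) = √((12*0 - 5)*0 + 11)*(-2) = √((0 - 5)*0 + 11)*(-2) = √(-5*0 + 11)*(-2) = √(0 + 11)*(-2) = √11*(-2) = -2*√11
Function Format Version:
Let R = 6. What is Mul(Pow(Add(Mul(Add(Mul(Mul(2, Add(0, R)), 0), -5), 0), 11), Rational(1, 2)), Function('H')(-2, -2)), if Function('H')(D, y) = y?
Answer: Mul(-2, Pow(11, Rational(1, 2))) ≈ -6.6332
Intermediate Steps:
Mul(Pow(Add(Mul(Add(Mul(Mul(2, Add(0, R)), 0), -5), 0), 11), Rational(1, 2)), Function('H')(-2, -2)) = Mul(Pow(Add(Mul(Add(Mul(Mul(2, Add(0, 6)), 0), -5), 0), 11), Rational(1, 2)), -2) = Mul(Pow(Add(Mul(Add(Mul(Mul(2, 6), 0), -5), 0), 11), Rational(1, 2)), -2) = Mul(Pow(Add(Mul(Add(Mul(12, 0), -5), 0), 11), Rational(1, 2)), -2) = Mul(Pow(Add(Mul(Add(0, -5), 0), 11), Rational(1, 2)), -2) = Mul(Pow(Add(Mul(-5, 0), 11), Rational(1, 2)), -2) = Mul(Pow(Add(0, 11), Rational(1, 2)), -2) = Mul(Pow(11, Rational(1, 2)), -2) = Mul(-2, Pow(11, Rational(1, 2)))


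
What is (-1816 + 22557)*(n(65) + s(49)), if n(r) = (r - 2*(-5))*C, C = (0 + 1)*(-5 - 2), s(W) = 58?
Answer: -9686047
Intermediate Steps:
C = -7 (C = 1*(-7) = -7)
n(r) = -70 - 7*r (n(r) = (r - 2*(-5))*(-7) = (r + 10)*(-7) = (10 + r)*(-7) = -70 - 7*r)
(-1816 + 22557)*(n(65) + s(49)) = (-1816 + 22557)*((-70 - 7*65) + 58) = 20741*((-70 - 455) + 58) = 20741*(-525 + 58) = 20741*(-467) = -9686047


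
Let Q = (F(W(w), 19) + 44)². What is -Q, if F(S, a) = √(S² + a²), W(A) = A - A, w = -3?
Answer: -3969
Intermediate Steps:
W(A) = 0
Q = 3969 (Q = (√(0² + 19²) + 44)² = (√(0 + 361) + 44)² = (√361 + 44)² = (19 + 44)² = 63² = 3969)
-Q = -1*3969 = -3969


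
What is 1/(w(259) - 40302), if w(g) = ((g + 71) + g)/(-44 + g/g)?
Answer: -43/1733575 ≈ -2.4804e-5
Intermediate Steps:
w(g) = -71/43 - 2*g/43 (w(g) = ((71 + g) + g)/(-44 + 1) = (71 + 2*g)/(-43) = (71 + 2*g)*(-1/43) = -71/43 - 2*g/43)
1/(w(259) - 40302) = 1/((-71/43 - 2/43*259) - 40302) = 1/((-71/43 - 518/43) - 40302) = 1/(-589/43 - 40302) = 1/(-1733575/43) = -43/1733575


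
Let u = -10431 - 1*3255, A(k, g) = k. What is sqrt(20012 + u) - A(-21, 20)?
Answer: 21 + sqrt(6326) ≈ 100.54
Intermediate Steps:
u = -13686 (u = -10431 - 3255 = -13686)
sqrt(20012 + u) - A(-21, 20) = sqrt(20012 - 13686) - 1*(-21) = sqrt(6326) + 21 = 21 + sqrt(6326)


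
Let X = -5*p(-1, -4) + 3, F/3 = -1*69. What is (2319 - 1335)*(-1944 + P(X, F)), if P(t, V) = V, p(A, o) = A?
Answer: -2116584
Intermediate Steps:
F = -207 (F = 3*(-1*69) = 3*(-69) = -207)
X = 8 (X = -5*(-1) + 3 = 5 + 3 = 8)
(2319 - 1335)*(-1944 + P(X, F)) = (2319 - 1335)*(-1944 - 207) = 984*(-2151) = -2116584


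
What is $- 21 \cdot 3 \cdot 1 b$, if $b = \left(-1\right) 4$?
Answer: $252$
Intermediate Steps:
$b = -4$
$- 21 \cdot 3 \cdot 1 b = - 21 \cdot 3 \cdot 1 \left(-4\right) = \left(-21\right) 3 \left(-4\right) = \left(-63\right) \left(-4\right) = 252$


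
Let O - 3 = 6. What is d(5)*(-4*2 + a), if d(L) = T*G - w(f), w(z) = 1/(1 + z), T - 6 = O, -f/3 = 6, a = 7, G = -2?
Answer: 509/17 ≈ 29.941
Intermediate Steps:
O = 9 (O = 3 + 6 = 9)
f = -18 (f = -3*6 = -18)
T = 15 (T = 6 + 9 = 15)
d(L) = -509/17 (d(L) = 15*(-2) - 1/(1 - 18) = -30 - 1/(-17) = -30 - 1*(-1/17) = -30 + 1/17 = -509/17)
d(5)*(-4*2 + a) = -509*(-4*2 + 7)/17 = -509*(-8 + 7)/17 = -509/17*(-1) = 509/17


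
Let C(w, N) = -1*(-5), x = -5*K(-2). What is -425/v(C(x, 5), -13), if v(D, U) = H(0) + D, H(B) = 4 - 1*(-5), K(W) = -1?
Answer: -425/14 ≈ -30.357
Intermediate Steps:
x = 5 (x = -5*(-1) = 5)
C(w, N) = 5
H(B) = 9 (H(B) = 4 + 5 = 9)
v(D, U) = 9 + D
-425/v(C(x, 5), -13) = -425/(9 + 5) = -425/14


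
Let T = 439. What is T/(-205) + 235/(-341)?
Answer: -197874/69905 ≈ -2.8306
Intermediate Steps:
T/(-205) + 235/(-341) = 439/(-205) + 235/(-341) = 439*(-1/205) + 235*(-1/341) = -439/205 - 235/341 = -197874/69905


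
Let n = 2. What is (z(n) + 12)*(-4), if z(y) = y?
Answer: -56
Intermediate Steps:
(z(n) + 12)*(-4) = (2 + 12)*(-4) = 14*(-4) = -56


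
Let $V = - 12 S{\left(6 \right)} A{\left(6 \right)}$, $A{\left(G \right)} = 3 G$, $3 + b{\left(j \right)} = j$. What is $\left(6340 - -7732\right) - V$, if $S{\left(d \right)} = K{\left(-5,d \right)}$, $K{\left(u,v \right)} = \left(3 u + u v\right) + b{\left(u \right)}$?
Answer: $2624$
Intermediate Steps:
$b{\left(j \right)} = -3 + j$
$K{\left(u,v \right)} = -3 + 4 u + u v$ ($K{\left(u,v \right)} = \left(3 u + u v\right) + \left(-3 + u\right) = -3 + 4 u + u v$)
$S{\left(d \right)} = -23 - 5 d$ ($S{\left(d \right)} = -3 + 4 \left(-5\right) - 5 d = -3 - 20 - 5 d = -23 - 5 d$)
$V = 11448$ ($V = - 12 \left(-23 - 30\right) 3 \cdot 6 = - 12 \left(-23 - 30\right) 18 = \left(-12\right) \left(-53\right) 18 = 636 \cdot 18 = 11448$)
$\left(6340 - -7732\right) - V = \left(6340 - -7732\right) - 11448 = \left(6340 + 7732\right) - 11448 = 14072 - 11448 = 2624$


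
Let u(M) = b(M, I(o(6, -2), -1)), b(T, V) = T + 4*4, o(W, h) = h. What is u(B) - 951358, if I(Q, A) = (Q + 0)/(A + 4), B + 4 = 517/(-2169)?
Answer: -2063469991/2169 ≈ -9.5135e+5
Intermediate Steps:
B = -9193/2169 (B = -4 + 517/(-2169) = -4 + 517*(-1/2169) = -4 - 517/2169 = -9193/2169 ≈ -4.2384)
I(Q, A) = Q/(4 + A)
b(T, V) = 16 + T (b(T, V) = T + 16 = 16 + T)
u(M) = 16 + M
u(B) - 951358 = (16 - 9193/2169) - 951358 = 25511/2169 - 951358 = -2063469991/2169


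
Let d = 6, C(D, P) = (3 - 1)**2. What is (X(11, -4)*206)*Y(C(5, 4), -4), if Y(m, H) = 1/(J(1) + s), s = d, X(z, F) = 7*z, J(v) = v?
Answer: 2266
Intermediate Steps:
C(D, P) = 4 (C(D, P) = 2**2 = 4)
s = 6
Y(m, H) = 1/7 (Y(m, H) = 1/(1 + 6) = 1/7)
(X(11, -4)*206)*Y(C(5, 4), -4) = ((7*11)*206)*(1/7) = (77*206)*(1/7) = 15862*(1/7) = 2266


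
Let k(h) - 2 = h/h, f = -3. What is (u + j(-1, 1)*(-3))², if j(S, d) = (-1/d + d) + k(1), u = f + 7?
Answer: 25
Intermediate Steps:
k(h) = 3 (k(h) = 2 + h/h = 2 + 1 = 3)
u = 4 (u = -3 + 7 = 4)
j(S, d) = 3 + d - 1/d (j(S, d) = (-1/d + d) + 3 = (d - 1/d) + 3 = 3 + d - 1/d)
(u + j(-1, 1)*(-3))² = (4 + (3 + 1 - 1/1)*(-3))² = (4 + (3 + 1 - 1*1)*(-3))² = (4 + (3 + 1 - 1)*(-3))² = (4 + 3*(-3))² = (4 - 9)² = (-5)² = 25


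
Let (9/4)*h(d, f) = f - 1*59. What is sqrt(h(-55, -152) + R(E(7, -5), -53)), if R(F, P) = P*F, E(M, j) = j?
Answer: sqrt(1541)/3 ≈ 13.085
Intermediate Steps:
h(d, f) = -236/9 + 4*f/9 (h(d, f) = 4*(f - 1*59)/9 = 4*(f - 59)/9 = 4*(-59 + f)/9 = -236/9 + 4*f/9)
R(F, P) = F*P
sqrt(h(-55, -152) + R(E(7, -5), -53)) = sqrt((-236/9 + (4/9)*(-152)) - 5*(-53)) = sqrt((-236/9 - 608/9) + 265) = sqrt(-844/9 + 265) = sqrt(1541/9) = sqrt(1541)/3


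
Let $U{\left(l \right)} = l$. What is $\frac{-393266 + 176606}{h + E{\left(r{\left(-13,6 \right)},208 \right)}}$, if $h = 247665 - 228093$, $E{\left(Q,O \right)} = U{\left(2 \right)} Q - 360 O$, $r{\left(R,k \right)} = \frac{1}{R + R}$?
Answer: $\frac{563316}{143801} \approx 3.9173$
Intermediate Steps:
$r{\left(R,k \right)} = \frac{1}{2 R}$
$E{\left(Q,O \right)} = - 360 O + 2 Q$ ($E{\left(Q,O \right)} = 2 Q - 360 O = - 360 O + 2 Q$)
$h = 19572$ ($h = 247665 - 228093 = 19572$)
$\frac{-393266 + 176606}{h + E{\left(r{\left(-13,6 \right)},208 \right)}} = \frac{-393266 + 176606}{19572 + \left(\left(-360\right) 208 + 2 \frac{1}{2 \left(-13\right)}\right)} = - \frac{216660}{19572 - \left(74880 - 2 \cdot \frac{1}{2} \left(- \frac{1}{13}\right)\right)} = - \frac{216660}{19572 + \left(-74880 + 2 \left(- \frac{1}{26}\right)\right)} = - \frac{216660}{19572 - \frac{973441}{13}} = - \frac{216660}{- \frac{719005}{13}} = \left(-216660\right) \left(- \frac{13}{719005}\right) = \frac{563316}{143801}$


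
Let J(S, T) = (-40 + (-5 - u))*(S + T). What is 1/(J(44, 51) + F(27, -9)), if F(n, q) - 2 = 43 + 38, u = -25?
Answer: -1/1817 ≈ -0.00055036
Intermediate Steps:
F(n, q) = 83 (F(n, q) = 2 + (43 + 38) = 2 + 81 = 83)
J(S, T) = -20*S - 20*T (J(S, T) = (-40 + (-5 - 1*(-25)))*(S + T) = (-40 + (-5 + 25))*(S + T) = (-40 + 20)*(S + T) = -20*(S + T) = -20*S - 20*T)
1/(J(44, 51) + F(27, -9)) = 1/((-20*44 - 20*51) + 83) = 1/((-880 - 1020) + 83) = 1/(-1900 + 83) = 1/(-1817) = -1/1817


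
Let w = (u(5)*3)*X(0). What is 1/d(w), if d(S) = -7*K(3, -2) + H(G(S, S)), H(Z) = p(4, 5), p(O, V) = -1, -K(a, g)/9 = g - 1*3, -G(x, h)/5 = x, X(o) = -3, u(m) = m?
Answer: -1/316 ≈ -0.0031646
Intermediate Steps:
G(x, h) = -5*x
K(a, g) = 27 - 9*g (K(a, g) = -9*(g - 1*3) = -9*(g - 3) = -9*(-3 + g) = 27 - 9*g)
H(Z) = -1
w = -45 (w = (5*3)*(-3) = 15*(-3) = -45)
d(S) = -316 (d(S) = -7*(27 - 9*(-2)) - 1 = -7*(27 + 18) - 1 = -7*45 - 1 = -315 - 1 = -316)
1/d(w) = 1/(-316) = -1/316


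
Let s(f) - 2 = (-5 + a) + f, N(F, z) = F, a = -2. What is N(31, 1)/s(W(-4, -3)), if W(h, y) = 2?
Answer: -31/3 ≈ -10.333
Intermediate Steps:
s(f) = -5 + f (s(f) = 2 + ((-5 - 2) + f) = 2 + (-7 + f) = -5 + f)
N(31, 1)/s(W(-4, -3)) = 31/(-5 + 2) = 31/(-3) = 31*(-⅓) = -31/3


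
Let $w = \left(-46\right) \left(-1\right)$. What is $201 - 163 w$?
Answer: $-7297$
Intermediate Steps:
$w = 46$
$201 - 163 w = 201 - 7498 = -7297$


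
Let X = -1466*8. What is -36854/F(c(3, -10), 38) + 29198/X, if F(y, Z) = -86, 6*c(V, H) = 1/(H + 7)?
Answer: 107428171/252152 ≈ 426.05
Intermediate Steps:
c(V, H) = 1/(6*(7 + H)) (c(V, H) = 1/(6*(H + 7)) = 1/(6*(7 + H)))
X = -11728
-36854/F(c(3, -10), 38) + 29198/X = -36854/(-86) + 29198/(-11728) = -36854*(-1/86) + 29198*(-1/11728) = 18427/43 - 14599/5864 = 107428171/252152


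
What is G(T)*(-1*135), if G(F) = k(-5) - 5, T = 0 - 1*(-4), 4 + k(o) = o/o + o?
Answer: 1755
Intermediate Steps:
k(o) = -3 + o (k(o) = -4 + (o/o + o) = -4 + (1 + o) = -3 + o)
T = 4 (T = 0 + 4 = 4)
G(F) = -13 (G(F) = (-3 - 5) - 5 = -8 - 5 = -13)
G(T)*(-1*135) = -(-13)*135 = -13*(-135) = 1755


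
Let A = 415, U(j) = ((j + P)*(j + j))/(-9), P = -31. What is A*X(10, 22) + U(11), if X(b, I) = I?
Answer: 82610/9 ≈ 9178.9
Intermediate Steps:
U(j) = -2*j*(-31 + j)/9 (U(j) = ((j - 31)*(j + j))/(-9) = ((-31 + j)*(2*j))*(-⅑) = (2*j*(-31 + j))*(-⅑) = -2*j*(-31 + j)/9)
A*X(10, 22) + U(11) = 415*22 + (2/9)*11*(31 - 1*11) = 9130 + (2/9)*11*(31 - 11) = 9130 + (2/9)*11*20 = 9130 + 440/9 = 82610/9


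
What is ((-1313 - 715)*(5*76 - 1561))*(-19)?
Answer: -45506292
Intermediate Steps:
((-1313 - 715)*(5*76 - 1561))*(-19) = -2028*(380 - 1561)*(-19) = -2028*(-1181)*(-19) = 2395068*(-19) = -45506292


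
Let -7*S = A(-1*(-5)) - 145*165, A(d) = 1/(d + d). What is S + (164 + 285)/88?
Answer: 10542671/3080 ≈ 3422.9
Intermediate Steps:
A(d) = 1/(2*d)
S = 239249/70 (S = -(1/(2*((-1*(-5)))) - 145*165)/7 = -((½)/5 - 23925)/7 = -((½)*(⅕) - 23925)/7 = -(⅒ - 23925)/7 = -⅐*(-239249/10) = 239249/70 ≈ 3417.8)
S + (164 + 285)/88 = 239249/70 + (164 + 285)/88 = 239249/70 + (1/88)*449 = 239249/70 + 449/88 = 10542671/3080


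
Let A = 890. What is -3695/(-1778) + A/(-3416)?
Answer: 56325/30988 ≈ 1.8176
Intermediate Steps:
-3695/(-1778) + A/(-3416) = -3695/(-1778) + 890/(-3416) = -3695*(-1/1778) + 890*(-1/3416) = 3695/1778 - 445/1708 = 56325/30988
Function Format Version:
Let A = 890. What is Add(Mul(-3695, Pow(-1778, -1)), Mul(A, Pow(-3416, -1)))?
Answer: Rational(56325, 30988) ≈ 1.8176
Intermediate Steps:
Add(Mul(-3695, Pow(-1778, -1)), Mul(A, Pow(-3416, -1))) = Add(Mul(-3695, Pow(-1778, -1)), Mul(890, Pow(-3416, -1))) = Add(Mul(-3695, Rational(-1, 1778)), Mul(890, Rational(-1, 3416))) = Add(Rational(3695, 1778), Rational(-445, 1708)) = Rational(56325, 30988)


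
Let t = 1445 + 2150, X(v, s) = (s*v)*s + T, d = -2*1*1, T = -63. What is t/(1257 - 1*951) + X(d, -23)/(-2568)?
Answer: 1595831/130968 ≈ 12.185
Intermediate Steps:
d = -2 (d = -2*1 = -2)
X(v, s) = -63 + v*s² (X(v, s) = (s*v)*s - 63 = v*s² - 63 = -63 + v*s²)
t = 3595
t/(1257 - 1*951) + X(d, -23)/(-2568) = 3595/(1257 - 1*951) + (-63 - 2*(-23)²)/(-2568) = 3595/(1257 - 951) + (-63 - 2*529)*(-1/2568) = 3595/306 + (-63 - 1058)*(-1/2568) = 3595*(1/306) - 1121*(-1/2568) = 3595/306 + 1121/2568 = 1595831/130968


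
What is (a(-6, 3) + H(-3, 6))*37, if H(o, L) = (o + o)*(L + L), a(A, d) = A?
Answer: -2886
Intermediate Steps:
H(o, L) = 4*L*o (H(o, L) = (2*o)*(2*L) = 4*L*o)
(a(-6, 3) + H(-3, 6))*37 = (-6 + 4*6*(-3))*37 = (-6 - 72)*37 = -78*37 = -2886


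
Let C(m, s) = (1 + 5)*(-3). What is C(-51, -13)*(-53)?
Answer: 954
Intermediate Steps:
C(m, s) = -18 (C(m, s) = 6*(-3) = -18)
C(-51, -13)*(-53) = -18*(-53) = 954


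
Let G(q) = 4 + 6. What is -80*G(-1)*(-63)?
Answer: 50400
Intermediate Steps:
G(q) = 10
-80*G(-1)*(-63) = -80*10*(-63) = -800*(-63) = 50400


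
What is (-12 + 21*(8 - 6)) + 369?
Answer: 399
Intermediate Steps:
(-12 + 21*(8 - 6)) + 369 = (-12 + 21*2) + 369 = (-12 + 42) + 369 = 30 + 369 = 399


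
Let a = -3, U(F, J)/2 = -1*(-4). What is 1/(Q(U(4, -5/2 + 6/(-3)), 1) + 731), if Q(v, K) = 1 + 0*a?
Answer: 1/732 ≈ 0.0013661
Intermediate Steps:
U(F, J) = 8 (U(F, J) = 2*(-1*(-4)) = 2*4 = 8)
Q(v, K) = 1 (Q(v, K) = 1 + 0*(-3) = 1 + 0 = 1)
1/(Q(U(4, -5/2 + 6/(-3)), 1) + 731) = 1/(1 + 731) = 1/732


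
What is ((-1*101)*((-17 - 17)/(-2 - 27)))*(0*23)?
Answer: 0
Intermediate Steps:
((-1*101)*((-17 - 17)/(-2 - 27)))*(0*23) = -(-3434)/(-29)*0 = -(-3434)*(-1)/29*0 = -101*34/29*0 = -3434/29*0 = 0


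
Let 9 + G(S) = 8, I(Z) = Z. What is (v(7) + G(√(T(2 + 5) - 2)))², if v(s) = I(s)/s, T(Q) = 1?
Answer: 0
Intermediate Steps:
G(S) = -1 (G(S) = -9 + 8 = -1)
v(s) = 1 (v(s) = s/s = 1)
(v(7) + G(√(T(2 + 5) - 2)))² = (1 - 1)² = 0² = 0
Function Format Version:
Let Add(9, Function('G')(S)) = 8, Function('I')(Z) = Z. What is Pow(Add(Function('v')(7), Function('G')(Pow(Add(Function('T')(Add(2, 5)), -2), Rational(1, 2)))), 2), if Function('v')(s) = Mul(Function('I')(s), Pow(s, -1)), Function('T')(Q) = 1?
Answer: 0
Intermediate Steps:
Function('G')(S) = -1 (Function('G')(S) = Add(-9, 8) = -1)
Function('v')(s) = 1 (Function('v')(s) = Mul(s, Pow(s, -1)) = 1)
Pow(Add(Function('v')(7), Function('G')(Pow(Add(Function('T')(Add(2, 5)), -2), Rational(1, 2)))), 2) = Pow(Add(1, -1), 2) = Pow(0, 2) = 0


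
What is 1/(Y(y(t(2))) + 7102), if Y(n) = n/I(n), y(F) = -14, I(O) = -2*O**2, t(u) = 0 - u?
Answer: 28/198857 ≈ 0.00014080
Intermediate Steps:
t(u) = -u
Y(n) = -1/(2*n) (Y(n) = n/((-2*n**2)) = n*(-1/(2*n**2)) = -1/(2*n))
1/(Y(y(t(2))) + 7102) = 1/(-1/2/(-14) + 7102) = 1/(-1/2*(-1/14) + 7102) = 1/(1/28 + 7102) = 1/(198857/28) = 28/198857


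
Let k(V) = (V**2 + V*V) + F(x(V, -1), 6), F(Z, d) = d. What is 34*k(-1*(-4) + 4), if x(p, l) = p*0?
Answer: 4556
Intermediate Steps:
x(p, l) = 0
k(V) = 6 + 2*V**2 (k(V) = (V**2 + V*V) + 6 = (V**2 + V**2) + 6 = 2*V**2 + 6 = 6 + 2*V**2)
34*k(-1*(-4) + 4) = 34*(6 + 2*(-1*(-4) + 4)**2) = 34*(6 + 2*(4 + 4)**2) = 34*(6 + 2*8**2) = 34*(6 + 2*64) = 34*(6 + 128) = 34*134 = 4556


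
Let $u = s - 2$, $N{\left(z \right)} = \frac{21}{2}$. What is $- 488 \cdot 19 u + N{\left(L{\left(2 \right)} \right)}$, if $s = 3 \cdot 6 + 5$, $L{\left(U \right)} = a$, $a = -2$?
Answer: $- \frac{389403}{2} \approx -1.947 \cdot 10^{5}$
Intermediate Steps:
$L{\left(U \right)} = -2$
$N{\left(z \right)} = \frac{21}{2}$ ($N{\left(z \right)} = 21 \cdot \frac{1}{2} = \frac{21}{2}$)
$s = 23$ ($s = 18 + 5 = 23$)
$u = 21$ ($u = 23 - 2 = 21$)
$- 488 \cdot 19 u + N{\left(L{\left(2 \right)} \right)} = - 488 \cdot 19 \cdot 21 + \frac{21}{2} = \left(-488\right) 399 + \frac{21}{2} = -194712 + \frac{21}{2} = - \frac{389403}{2}$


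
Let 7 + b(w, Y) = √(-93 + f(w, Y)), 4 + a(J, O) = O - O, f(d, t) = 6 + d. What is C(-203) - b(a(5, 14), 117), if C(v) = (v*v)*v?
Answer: -8365420 - I*√91 ≈ -8.3654e+6 - 9.5394*I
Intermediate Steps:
a(J, O) = -4 (a(J, O) = -4 + (O - O) = -4 + 0 = -4)
b(w, Y) = -7 + √(-87 + w) (b(w, Y) = -7 + √(-93 + (6 + w)) = -7 + √(-87 + w))
C(v) = v³ (C(v) = v²*v = v³)
C(-203) - b(a(5, 14), 117) = (-203)³ - (-7 + √(-87 - 4)) = -8365427 - (-7 + √(-91)) = -8365427 - (-7 + I*√91) = -8365427 + (7 - I*√91) = -8365420 - I*√91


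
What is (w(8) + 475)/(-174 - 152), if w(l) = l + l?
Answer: -491/326 ≈ -1.5061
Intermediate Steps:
w(l) = 2*l
(w(8) + 475)/(-174 - 152) = (2*8 + 475)/(-174 - 152) = (16 + 475)/(-326) = 491*(-1/326) = -491/326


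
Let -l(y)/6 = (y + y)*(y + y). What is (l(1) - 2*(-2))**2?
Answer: 400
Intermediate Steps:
l(y) = -24*y**2 (l(y) = -6*(y + y)*(y + y) = -6*2*y*2*y = -24*y**2)
(l(1) - 2*(-2))**2 = (-24*1**2 - 2*(-2))**2 = (-24*1 + 4)**2 = (-24 + 4)**2 = (-20)**2 = 400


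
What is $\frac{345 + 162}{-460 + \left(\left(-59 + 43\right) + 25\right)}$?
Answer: $- \frac{507}{451} \approx -1.1242$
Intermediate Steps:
$\frac{345 + 162}{-460 + \left(\left(-59 + 43\right) + 25\right)} = \frac{507}{-460 + \left(-16 + 25\right)} = \frac{507}{-460 + 9} = \frac{507}{-451} = 507 \left(- \frac{1}{451}\right) = - \frac{507}{451}$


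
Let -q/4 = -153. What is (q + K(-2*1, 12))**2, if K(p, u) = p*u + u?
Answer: 360000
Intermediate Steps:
K(p, u) = u + p*u
q = 612 (q = -4*(-153) = 612)
(q + K(-2*1, 12))**2 = (612 + 12*(1 - 2*1))**2 = (612 + 12*(1 - 2))**2 = (612 + 12*(-1))**2 = (612 - 12)**2 = 600**2 = 360000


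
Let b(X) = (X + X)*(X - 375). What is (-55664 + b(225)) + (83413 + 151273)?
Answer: 111522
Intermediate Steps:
b(X) = 2*X*(-375 + X) (b(X) = (2*X)*(-375 + X) = 2*X*(-375 + X))
(-55664 + b(225)) + (83413 + 151273) = (-55664 + 2*225*(-375 + 225)) + (83413 + 151273) = (-55664 + 2*225*(-150)) + 234686 = (-55664 - 67500) + 234686 = -123164 + 234686 = 111522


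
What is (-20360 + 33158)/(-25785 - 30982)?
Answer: -12798/56767 ≈ -0.22545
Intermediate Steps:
(-20360 + 33158)/(-25785 - 30982) = 12798/(-56767) = 12798*(-1/56767) = -12798/56767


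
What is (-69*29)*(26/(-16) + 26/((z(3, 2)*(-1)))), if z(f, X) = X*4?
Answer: 78039/8 ≈ 9754.9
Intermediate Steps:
z(f, X) = 4*X
(-69*29)*(26/(-16) + 26/((z(3, 2)*(-1)))) = (-69*29)*(26/(-16) + 26/(((4*2)*(-1)))) = -2001*(26*(-1/16) + 26/((8*(-1)))) = -2001*(-13/8 + 26/(-8)) = -2001*(-13/8 + 26*(-⅛)) = -2001*(-13/8 - 13/4) = -2001*(-39/8) = 78039/8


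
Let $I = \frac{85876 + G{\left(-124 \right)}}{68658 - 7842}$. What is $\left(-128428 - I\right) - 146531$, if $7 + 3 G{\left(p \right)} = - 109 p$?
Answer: $- \frac{16721996923}{60816} \approx -2.7496 \cdot 10^{5}$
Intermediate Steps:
$G{\left(p \right)} = - \frac{7}{3} - \frac{109 p}{3}$ ($G{\left(p \right)} = - \frac{7}{3} + \frac{\left(-109\right) p}{3} = - \frac{7}{3} - \frac{109 p}{3}$)
$I = \frac{90379}{60816}$ ($I = \frac{85876 - -4503}{68658 - 7842} = \frac{85876 + \left(- \frac{7}{3} + \frac{13516}{3}\right)}{60816} = \left(85876 + 4503\right) \frac{1}{60816} = 90379 \cdot \frac{1}{60816} = \frac{90379}{60816} \approx 1.4861$)
$\left(-128428 - I\right) - 146531 = \left(-128428 - \frac{90379}{60816}\right) - 146531 = - \frac{7810567627}{60816} - 146531 = - \frac{16721996923}{60816}$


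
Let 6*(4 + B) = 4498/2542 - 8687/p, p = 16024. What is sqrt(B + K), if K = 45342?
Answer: sqrt(42313583742187600929)/30549756 ≈ 212.93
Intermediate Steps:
B = -463799297/122199024 (B = -4 + (4498/2542 - 8687/16024)/6 = -4 + (4498*(1/2542) - 8687*1/16024)/6 = -4 + (2249/1271 - 8687/16024)/6 = -4 + (1/6)*(24996799/20366504) = -4 + 24996799/122199024 = -463799297/122199024 ≈ -3.7954)
sqrt(B + K) = sqrt(-463799297/122199024 + 45342) = sqrt(5540284346911/122199024) = sqrt(42313583742187600929)/30549756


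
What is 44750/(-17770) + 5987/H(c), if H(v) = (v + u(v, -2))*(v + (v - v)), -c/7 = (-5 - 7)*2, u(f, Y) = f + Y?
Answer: -240462301/99711024 ≈ -2.4116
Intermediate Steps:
u(f, Y) = Y + f
c = 168 (c = -7*(-5 - 7)*2 = -(-84)*2 = -7*(-24) = 168)
H(v) = v*(-2 + 2*v) (H(v) = (v + (-2 + v))*(v + (v - v)) = (-2 + 2*v)*(v + 0) = (-2 + 2*v)*v = v*(-2 + 2*v))
44750/(-17770) + 5987/H(c) = 44750/(-17770) + 5987/((2*168*(-1 + 168))) = 44750*(-1/17770) + 5987/((2*168*167)) = -4475/1777 + 5987/56112 = -240462301/99711024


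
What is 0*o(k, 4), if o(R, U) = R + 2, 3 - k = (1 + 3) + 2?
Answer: 0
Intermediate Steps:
k = -3 (k = 3 - ((1 + 3) + 2) = 3 - (4 + 2) = 3 - 1*6 = 3 - 6 = -3)
o(R, U) = 2 + R
0*o(k, 4) = 0*(2 - 3) = 0*(-1) = 0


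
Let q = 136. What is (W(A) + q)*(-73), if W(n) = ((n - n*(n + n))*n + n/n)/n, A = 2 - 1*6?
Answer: -29127/4 ≈ -7281.8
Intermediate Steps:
A = -4 (A = 2 - 6 = -4)
W(n) = (1 + n*(n - 2*n**2))/n (W(n) = ((n - n*2*n)*n + 1)/n = ((n - 2*n**2)*n + 1)/n = (n*(n - 2*n**2) + 1)/n = (1 + n*(n - 2*n**2))/n)
(W(A) + q)*(-73) = ((-4 + 1/(-4) - 2*(-4)**2) + 136)*(-73) = ((-4 - 1/4 - 2*16) + 136)*(-73) = ((-4 - 1/4 - 32) + 136)*(-73) = (-145/4 + 136)*(-73) = (399/4)*(-73) = -29127/4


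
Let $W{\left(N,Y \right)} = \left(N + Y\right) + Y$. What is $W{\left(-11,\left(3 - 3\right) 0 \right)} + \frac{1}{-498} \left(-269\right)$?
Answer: $- \frac{5209}{498} \approx -10.46$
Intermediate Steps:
$W{\left(N,Y \right)} = N + 2 Y$
$W{\left(-11,\left(3 - 3\right) 0 \right)} + \frac{1}{-498} \left(-269\right) = \left(-11 + 2 \left(3 - 3\right) 0\right) + \frac{1}{-498} \left(-269\right) = \left(-11 + 2 \cdot 0 \cdot 0\right) - - \frac{269}{498} = \left(-11 + 2 \cdot 0\right) + \frac{269}{498} = \left(-11 + 0\right) + \frac{269}{498} = -11 + \frac{269}{498} = - \frac{5209}{498}$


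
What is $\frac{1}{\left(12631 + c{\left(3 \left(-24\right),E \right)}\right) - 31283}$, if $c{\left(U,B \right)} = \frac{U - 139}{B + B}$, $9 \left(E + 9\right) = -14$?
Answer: $- \frac{190}{3541981} \approx -5.3642 \cdot 10^{-5}$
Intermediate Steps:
$E = - \frac{95}{9}$ ($E = -9 + \frac{1}{9} \left(-14\right) = -9 - \frac{14}{9} = - \frac{95}{9} \approx -10.556$)
$c{\left(U,B \right)} = \frac{-139 + U}{2 B}$
$\frac{1}{\left(12631 + c{\left(3 \left(-24\right),E \right)}\right) - 31283} = \frac{1}{\left(12631 + \frac{-139 + 3 \left(-24\right)}{2 \left(- \frac{95}{9}\right)}\right) - 31283} = \frac{1}{\left(12631 + \frac{1}{2} \left(- \frac{9}{95}\right) \left(-139 - 72\right)\right) - 31283} = \frac{1}{\left(12631 + \frac{1}{2} \left(- \frac{9}{95}\right) \left(-211\right)\right) - 31283} = \frac{1}{\left(12631 + \frac{1899}{190}\right) - 31283} = \frac{1}{\frac{2401789}{190} - 31283} = \frac{1}{- \frac{3541981}{190}} = - \frac{190}{3541981}$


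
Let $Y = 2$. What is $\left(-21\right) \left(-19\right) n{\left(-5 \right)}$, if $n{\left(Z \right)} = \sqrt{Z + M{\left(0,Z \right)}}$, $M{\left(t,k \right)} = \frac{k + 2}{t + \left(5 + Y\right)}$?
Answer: $57 i \sqrt{266} \approx 929.64 i$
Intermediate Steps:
$M{\left(t,k \right)} = \frac{2 + k}{7 + t}$ ($M{\left(t,k \right)} = \frac{k + 2}{t + \left(5 + 2\right)} = \frac{2 + k}{t + 7} = \frac{2 + k}{7 + t}$)
$n{\left(Z \right)} = \sqrt{\frac{2}{7} + \frac{8 Z}{7}}$ ($n{\left(Z \right)} = \sqrt{Z + \frac{2 + Z}{7 + 0}} = \sqrt{Z + \frac{2 + Z}{7}} = \sqrt{Z + \left(\frac{2}{7} + \frac{Z}{7}\right)} = \sqrt{\frac{2}{7} + \frac{8 Z}{7}}$)
$\left(-21\right) \left(-19\right) n{\left(-5 \right)} = \left(-21\right) \left(-19\right) \frac{\sqrt{14 + 56 \left(-5\right)}}{7} = 399 \frac{\sqrt{14 - 280}}{7} = 399 \frac{\sqrt{-266}}{7} = 399 \frac{i \sqrt{266}}{7} = 57 i \sqrt{266}$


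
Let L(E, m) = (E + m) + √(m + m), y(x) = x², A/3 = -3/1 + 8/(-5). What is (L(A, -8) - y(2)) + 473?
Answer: 2236/5 + 4*I ≈ 447.2 + 4.0*I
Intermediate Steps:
A = -69/5 (A = 3*(-3/1 + 8/(-5)) = 3*(-3*1 + 8*(-⅕)) = 3*(-3 - 8/5) = 3*(-23/5) = -69/5 ≈ -13.800)
L(E, m) = E + m + √2*√m (L(E, m) = (E + m) + √(2*m) = (E + m) + √2*√m = E + m + √2*√m)
(L(A, -8) - y(2)) + 473 = ((-69/5 - 8 + √2*√(-8)) - 1*2²) + 473 = ((-69/5 - 8 + √2*(2*I*√2)) - 1*4) + 473 = ((-69/5 - 8 + 4*I) - 4) + 473 = ((-109/5 + 4*I) - 4) + 473 = (-129/5 + 4*I) + 473 = 2236/5 + 4*I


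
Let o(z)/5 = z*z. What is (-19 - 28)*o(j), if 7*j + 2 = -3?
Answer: -5875/49 ≈ -119.90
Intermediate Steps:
j = -5/7 (j = -2/7 + (⅐)*(-3) = -2/7 - 3/7 = -5/7 ≈ -0.71429)
o(z) = 5*z² (o(z) = 5*(z*z) = 5*z²)
(-19 - 28)*o(j) = (-19 - 28)*(5*(-5/7)²) = -235*25/49 = -47*125/49 = -5875/49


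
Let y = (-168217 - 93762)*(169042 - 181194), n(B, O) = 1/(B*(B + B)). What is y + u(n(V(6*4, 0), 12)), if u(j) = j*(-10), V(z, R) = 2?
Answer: 12734275227/4 ≈ 3.1836e+9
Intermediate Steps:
n(B, O) = 1/(2*B²) (n(B, O) = 1/(B*(2*B)) = 1/(2*B²))
u(j) = -10*j
y = 3183568808 (y = -261979*(-12152) = 3183568808)
y + u(n(V(6*4, 0), 12)) = 3183568808 - 5/2² = 3183568808 - 5/4 = 12734275227/4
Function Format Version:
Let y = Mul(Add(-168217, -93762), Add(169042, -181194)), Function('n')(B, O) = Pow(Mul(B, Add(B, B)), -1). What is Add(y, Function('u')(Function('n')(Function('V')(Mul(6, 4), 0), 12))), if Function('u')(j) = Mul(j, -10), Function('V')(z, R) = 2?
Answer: Rational(12734275227, 4) ≈ 3.1836e+9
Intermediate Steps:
Function('n')(B, O) = Mul(Rational(1, 2), Pow(B, -2)) (Function('n')(B, O) = Pow(Mul(B, Mul(2, B)), -1) = Pow(Mul(2, Pow(B, 2)), -1) = Mul(Rational(1, 2), Pow(B, -2)))
Function('u')(j) = Mul(-10, j)
y = 3183568808 (y = Mul(-261979, -12152) = 3183568808)
Add(y, Function('u')(Function('n')(Function('V')(Mul(6, 4), 0), 12))) = Add(3183568808, Mul(-10, Mul(Rational(1, 2), Pow(2, -2)))) = Add(3183568808, Mul(-10, Mul(Rational(1, 2), Rational(1, 4)))) = Add(3183568808, Mul(-10, Rational(1, 8))) = Add(3183568808, Rational(-5, 4)) = Rational(12734275227, 4)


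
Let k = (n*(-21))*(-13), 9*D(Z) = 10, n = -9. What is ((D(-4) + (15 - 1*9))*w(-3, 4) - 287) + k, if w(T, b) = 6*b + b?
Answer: -22904/9 ≈ -2544.9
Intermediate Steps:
w(T, b) = 7*b
D(Z) = 10/9 (D(Z) = (1/9)*10 = 10/9)
k = -2457 (k = -9*(-21)*(-13) = 189*(-13) = -2457)
((D(-4) + (15 - 1*9))*w(-3, 4) - 287) + k = ((10/9 + (15 - 1*9))*(7*4) - 287) - 2457 = ((10/9 + (15 - 9))*28 - 287) - 2457 = ((10/9 + 6)*28 - 287) - 2457 = ((64/9)*28 - 287) - 2457 = (1792/9 - 287) - 2457 = -791/9 - 2457 = -22904/9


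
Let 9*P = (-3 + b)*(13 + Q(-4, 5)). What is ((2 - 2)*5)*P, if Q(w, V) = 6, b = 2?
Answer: 0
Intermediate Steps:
P = -19/9 (P = ((-3 + 2)*(13 + 6))/9 = (-1*19)/9 = (⅑)*(-19) = -19/9 ≈ -2.1111)
((2 - 2)*5)*P = ((2 - 2)*5)*(-19/9) = (0*5)*(-19/9) = 0*(-19/9) = 0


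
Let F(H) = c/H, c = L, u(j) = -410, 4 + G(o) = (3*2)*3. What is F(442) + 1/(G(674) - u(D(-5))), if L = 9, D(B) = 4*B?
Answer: 2129/93704 ≈ 0.022720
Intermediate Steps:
G(o) = 14 (G(o) = -4 + (3*2)*3 = -4 + 6*3 = -4 + 18 = 14)
c = 9
F(H) = 9/H
F(442) + 1/(G(674) - u(D(-5))) = 9/442 + 1/(14 - 1*(-410)) = 9*(1/442) + 1/(14 + 410) = 9/442 + 1/424 = 2129/93704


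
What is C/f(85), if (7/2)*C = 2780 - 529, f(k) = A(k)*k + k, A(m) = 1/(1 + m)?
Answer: 387172/51765 ≈ 7.4794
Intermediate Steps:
f(k) = k + k/(1 + k) (f(k) = k/(1 + k) + k = k + k/(1 + k))
C = 4502/7 (C = 2*(2780 - 529)/7 = (2/7)*2251 = 4502/7 ≈ 643.14)
C/f(85) = 4502/(7*((85*(2 + 85)/(1 + 85)))) = 4502/(7*((85*87/86))) = 4502/(7*((85*(1/86)*87))) = 4502/(7*(7395/86)) = (4502/7)*(86/7395) = 387172/51765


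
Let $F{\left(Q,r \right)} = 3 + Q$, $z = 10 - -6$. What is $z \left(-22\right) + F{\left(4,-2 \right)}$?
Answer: $-345$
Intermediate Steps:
$z = 16$ ($z = 10 + 6 = 16$)
$z \left(-22\right) + F{\left(4,-2 \right)} = 16 \left(-22\right) + \left(3 + 4\right) = -352 + 7 = -345$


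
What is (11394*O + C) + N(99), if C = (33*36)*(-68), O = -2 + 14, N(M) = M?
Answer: 56043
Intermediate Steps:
O = 12
C = -80784 (C = 1188*(-68) = -80784)
(11394*O + C) + N(99) = (11394*12 - 80784) + 99 = (136728 - 80784) + 99 = 55944 + 99 = 56043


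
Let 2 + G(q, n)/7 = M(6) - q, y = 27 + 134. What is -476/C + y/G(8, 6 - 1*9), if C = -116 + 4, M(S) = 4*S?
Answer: 165/28 ≈ 5.8929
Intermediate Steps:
y = 161
C = -112
G(q, n) = 154 - 7*q (G(q, n) = -14 + 7*(4*6 - q) = -14 + 7*(24 - q) = -14 + (168 - 7*q) = 154 - 7*q)
-476/C + y/G(8, 6 - 1*9) = -476/(-112) + 161/(154 - 7*8) = -476*(-1/112) + 161/(154 - 56) = 17/4 + 161/98 = 17/4 + 161*(1/98) = 17/4 + 23/14 = 165/28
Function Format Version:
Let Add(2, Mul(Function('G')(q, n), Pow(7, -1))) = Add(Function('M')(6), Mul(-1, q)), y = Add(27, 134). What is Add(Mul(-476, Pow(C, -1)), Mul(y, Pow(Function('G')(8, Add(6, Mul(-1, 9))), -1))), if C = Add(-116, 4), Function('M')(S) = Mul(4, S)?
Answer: Rational(165, 28) ≈ 5.8929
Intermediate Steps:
y = 161
C = -112
Function('G')(q, n) = Add(154, Mul(-7, q)) (Function('G')(q, n) = Add(-14, Mul(7, Add(Mul(4, 6), Mul(-1, q)))) = Add(-14, Mul(7, Add(24, Mul(-1, q)))) = Add(-14, Add(168, Mul(-7, q))) = Add(154, Mul(-7, q)))
Add(Mul(-476, Pow(C, -1)), Mul(y, Pow(Function('G')(8, Add(6, Mul(-1, 9))), -1))) = Add(Mul(-476, Pow(-112, -1)), Mul(161, Pow(Add(154, Mul(-7, 8)), -1))) = Add(Mul(-476, Rational(-1, 112)), Mul(161, Pow(Add(154, -56), -1))) = Add(Rational(17, 4), Mul(161, Pow(98, -1))) = Add(Rational(17, 4), Mul(161, Rational(1, 98))) = Add(Rational(17, 4), Rational(23, 14)) = Rational(165, 28)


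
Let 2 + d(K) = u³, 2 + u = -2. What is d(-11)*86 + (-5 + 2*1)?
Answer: -5679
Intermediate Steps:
u = -4 (u = -2 - 2 = -4)
d(K) = -66 (d(K) = -2 + (-4)³ = -2 - 64 = -66)
d(-11)*86 + (-5 + 2*1) = -66*86 + (-5 + 2*1) = -5676 + (-5 + 2) = -5676 - 3 = -5679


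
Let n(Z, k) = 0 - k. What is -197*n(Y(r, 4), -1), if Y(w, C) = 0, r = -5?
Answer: -197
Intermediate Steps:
n(Z, k) = -k
-197*n(Y(r, 4), -1) = -(-197)*(-1) = -197*1 = -197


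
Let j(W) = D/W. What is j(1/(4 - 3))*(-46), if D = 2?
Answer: -92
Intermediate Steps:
j(W) = 2/W
j(1/(4 - 3))*(-46) = (2/(1/(4 - 3)))*(-46) = (2/(1/1))*(-46) = (2/1)*(-46) = (2*1)*(-46) = 2*(-46) = -92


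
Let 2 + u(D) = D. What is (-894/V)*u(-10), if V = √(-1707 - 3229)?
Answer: -2682*I*√1234/617 ≈ -152.7*I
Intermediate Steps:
V = 2*I*√1234 (V = √(-4936) = 2*I*√1234 ≈ 70.257*I)
u(D) = -2 + D
(-894/V)*u(-10) = (-894*(-I*√1234/2468))*(-2 - 10) = -(-447)*I*√1234/1234*(-12) = (447*I*√1234/1234)*(-12) = -2682*I*√1234/617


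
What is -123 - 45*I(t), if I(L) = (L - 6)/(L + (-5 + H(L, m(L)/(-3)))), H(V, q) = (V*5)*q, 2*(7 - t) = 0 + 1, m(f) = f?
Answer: -101451/827 ≈ -122.67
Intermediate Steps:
t = 13/2 (t = 7 - (0 + 1)/2 = 7 - ½*1 = 7 - ½ = 13/2 ≈ 6.5000)
H(V, q) = 5*V*q (H(V, q) = (5*V)*q = 5*V*q)
I(L) = (-6 + L)/(-5 + L - 5*L²/3) (I(L) = (L - 6)/(L + (-5 + 5*L*(L/(-3)))) = (-6 + L)/(L + (-5 + 5*L*(L*(-⅓)))) = (-6 + L)/(L + (-5 + 5*L*(-L/3))) = (-6 + L)/(L + (-5 - 5*L²/3)) = (-6 + L)/(-5 + L - 5*L²/3))
-123 - 45*I(t) = -123 - 135*(-6 + 13/2)/(-15 - 5*(13/2)² + 3*(13/2)) = -123 - 135/((-15 - 5*169/4 + 39/2)*2) = -123 - 135/((-15 - 845/4 + 39/2)*2) = -123 - 135/((-827/4)*2) = -123 - 135*(-4)/(827*2) = -123 - 45*(-6/827) = -123 + 270/827 = -101451/827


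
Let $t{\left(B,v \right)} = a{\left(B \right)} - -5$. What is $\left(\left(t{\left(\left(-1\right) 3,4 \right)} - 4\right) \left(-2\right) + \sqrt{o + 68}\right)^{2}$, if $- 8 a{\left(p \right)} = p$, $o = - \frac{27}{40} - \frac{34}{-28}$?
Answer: $\frac{\left(385 - \sqrt{1343370}\right)^{2}}{19600} \approx 30.568$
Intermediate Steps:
$o = \frac{151}{280}$ ($o = \left(-27\right) \frac{1}{40} - - \frac{17}{14} = - \frac{27}{40} + \frac{17}{14} = \frac{151}{280} \approx 0.53929$)
$a{\left(p \right)} = - \frac{p}{8}$
$t{\left(B,v \right)} = 5 - \frac{B}{8}$ ($t{\left(B,v \right)} = - \frac{B}{8} - -5 = - \frac{B}{8} + 5 = 5 - \frac{B}{8}$)
$\left(\left(t{\left(\left(-1\right) 3,4 \right)} - 4\right) \left(-2\right) + \sqrt{o + 68}\right)^{2} = \left(\left(\left(5 - \frac{\left(-1\right) 3}{8}\right) - 4\right) \left(-2\right) + \sqrt{\frac{151}{280} + 68}\right)^{2} = \left(\left(\left(5 - - \frac{3}{8}\right) - 4\right) \left(-2\right) + \sqrt{\frac{19191}{280}}\right)^{2} = \left(\left(\left(5 + \frac{3}{8}\right) - 4\right) \left(-2\right) + \frac{\sqrt{1343370}}{140}\right)^{2} = \left(\left(\frac{43}{8} - 4\right) \left(-2\right) + \frac{\sqrt{1343370}}{140}\right)^{2} = \left(\frac{11}{8} \left(-2\right) + \frac{\sqrt{1343370}}{140}\right)^{2} = \left(- \frac{11}{4} + \frac{\sqrt{1343370}}{140}\right)^{2}$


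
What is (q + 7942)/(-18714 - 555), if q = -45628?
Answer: 12562/6423 ≈ 1.9558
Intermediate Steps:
(q + 7942)/(-18714 - 555) = (-45628 + 7942)/(-18714 - 555) = -37686/(-19269) = -37686*(-1/19269) = 12562/6423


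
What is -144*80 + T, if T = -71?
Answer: -11591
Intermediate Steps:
-144*80 + T = -144*80 - 71 = -11520 - 71 = -11591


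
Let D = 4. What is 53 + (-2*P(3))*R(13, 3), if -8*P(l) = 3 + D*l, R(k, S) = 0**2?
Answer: 53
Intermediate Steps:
R(k, S) = 0
P(l) = -3/8 - l/2 (P(l) = -(3 + 4*l)/8 = -3/8 - l/2)
53 + (-2*P(3))*R(13, 3) = 53 - 2*(-3/8 - 1/2*3)*0 = 53 - 2*(-3/8 - 3/2)*0 = 53 - 2*(-15/8)*0 = 53 + (15/4)*0 = 53 + 0 = 53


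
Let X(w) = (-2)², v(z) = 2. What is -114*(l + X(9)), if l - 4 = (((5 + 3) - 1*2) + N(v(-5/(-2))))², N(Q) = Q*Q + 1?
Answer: -14706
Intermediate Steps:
N(Q) = 1 + Q² (N(Q) = Q² + 1 = 1 + Q²)
X(w) = 4
l = 125 (l = 4 + (((5 + 3) - 1*2) + (1 + 2²))² = 4 + ((8 - 2) + (1 + 4))² = 4 + (6 + 5)² = 4 + 11² = 4 + 121 = 125)
-114*(l + X(9)) = -114*(125 + 4) = -114*129 = -14706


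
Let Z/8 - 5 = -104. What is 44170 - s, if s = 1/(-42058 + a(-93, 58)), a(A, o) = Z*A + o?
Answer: 1398245519/31656 ≈ 44170.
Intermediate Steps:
Z = -792 (Z = 40 + 8*(-104) = 40 - 832 = -792)
a(A, o) = o - 792*A (a(A, o) = -792*A + o = o - 792*A)
s = 1/31656 (s = 1/(-42058 + (58 - 792*(-93))) = 1/(-42058 + (58 + 73656)) = 1/(-42058 + 73714) = 1/31656 ≈ 3.1590e-5)
44170 - s = 44170 - 1*1/31656 = 44170 - 1/31656 = 1398245519/31656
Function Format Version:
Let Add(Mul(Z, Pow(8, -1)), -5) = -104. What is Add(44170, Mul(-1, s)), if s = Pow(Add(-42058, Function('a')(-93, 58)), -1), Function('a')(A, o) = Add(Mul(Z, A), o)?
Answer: Rational(1398245519, 31656) ≈ 44170.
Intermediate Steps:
Z = -792 (Z = Add(40, Mul(8, -104)) = Add(40, -832) = -792)
Function('a')(A, o) = Add(o, Mul(-792, A)) (Function('a')(A, o) = Add(Mul(-792, A), o) = Add(o, Mul(-792, A)))
s = Rational(1, 31656) (s = Pow(Add(-42058, Add(58, Mul(-792, -93))), -1) = Pow(Add(-42058, Add(58, 73656)), -1) = Pow(Add(-42058, 73714), -1) = Pow(31656, -1) = Rational(1, 31656) ≈ 3.1590e-5)
Add(44170, Mul(-1, s)) = Add(44170, Mul(-1, Rational(1, 31656))) = Add(44170, Rational(-1, 31656)) = Rational(1398245519, 31656)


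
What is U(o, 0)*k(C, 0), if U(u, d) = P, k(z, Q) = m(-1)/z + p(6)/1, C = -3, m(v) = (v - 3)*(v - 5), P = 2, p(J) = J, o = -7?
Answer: -4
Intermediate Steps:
m(v) = (-5 + v)*(-3 + v) (m(v) = (-3 + v)*(-5 + v) = (-5 + v)*(-3 + v))
k(z, Q) = 6 + 24/z (k(z, Q) = (15 + (-1)² - 8*(-1))/z + 6/1 = (15 + 1 + 8)/z + 6*1 = 24/z + 6 = 6 + 24/z)
U(u, d) = 2
U(o, 0)*k(C, 0) = 2*(6 + 24/(-3)) = 2*(6 + 24*(-⅓)) = 2*(6 - 8) = 2*(-2) = -4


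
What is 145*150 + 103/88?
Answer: 1914103/88 ≈ 21751.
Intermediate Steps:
145*150 + 103/88 = 21750 + 103*(1/88) = 21750 + 103/88 = 1914103/88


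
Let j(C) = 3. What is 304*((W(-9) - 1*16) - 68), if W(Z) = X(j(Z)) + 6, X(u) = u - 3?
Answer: -23712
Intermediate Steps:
X(u) = -3 + u
W(Z) = 6 (W(Z) = (-3 + 3) + 6 = 0 + 6 = 6)
304*((W(-9) - 1*16) - 68) = 304*((6 - 1*16) - 68) = 304*((6 - 16) - 68) = 304*(-10 - 68) = 304*(-78) = -23712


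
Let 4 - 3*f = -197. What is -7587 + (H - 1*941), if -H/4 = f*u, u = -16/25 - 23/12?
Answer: -588211/75 ≈ -7842.8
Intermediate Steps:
f = 67 (f = 4/3 - ⅓*(-197) = 4/3 + 197/3 = 67)
u = -767/300 (u = -16*1/25 - 23*1/12 = -16/25 - 23/12 = -767/300 ≈ -2.5567)
H = 51389/75 (H = -268*(-767)/300 = -4*(-51389/300) = 51389/75 ≈ 685.19)
-7587 + (H - 1*941) = -7587 + (51389/75 - 1*941) = -7587 + (51389/75 - 941) = -7587 - 19186/75 = -588211/75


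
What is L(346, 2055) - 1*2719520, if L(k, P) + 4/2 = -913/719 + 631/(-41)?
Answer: -80169280160/29479 ≈ -2.7195e+6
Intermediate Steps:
L(k, P) = -550080/29479 (L(k, P) = -2 + (-913/719 + 631/(-41)) = -2 + (-913*1/719 + 631*(-1/41)) = -2 + (-913/719 - 631/41) = -2 - 491122/29479 = -550080/29479)
L(346, 2055) - 1*2719520 = -550080/29479 - 1*2719520 = -550080/29479 - 2719520 = -80169280160/29479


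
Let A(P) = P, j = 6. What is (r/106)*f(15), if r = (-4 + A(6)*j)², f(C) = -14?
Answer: -7168/53 ≈ -135.25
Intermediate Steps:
r = 1024 (r = (-4 + 6*6)² = (-4 + 36)² = 32² = 1024)
(r/106)*f(15) = (1024/106)*(-14) = (1024*(1/106))*(-14) = (512/53)*(-14) = -7168/53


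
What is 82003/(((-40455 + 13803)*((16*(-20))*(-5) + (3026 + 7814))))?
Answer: -82003/331550880 ≈ -0.00024733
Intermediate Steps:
82003/(((-40455 + 13803)*((16*(-20))*(-5) + (3026 + 7814)))) = 82003/((-26652*(-320*(-5) + 10840))) = 82003/((-26652*(1600 + 10840))) = 82003/((-26652*12440)) = 82003/(-331550880) = 82003*(-1/331550880) = -82003/331550880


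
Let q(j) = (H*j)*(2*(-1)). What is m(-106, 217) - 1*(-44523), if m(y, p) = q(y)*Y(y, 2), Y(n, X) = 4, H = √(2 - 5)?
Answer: 44523 + 848*I*√3 ≈ 44523.0 + 1468.8*I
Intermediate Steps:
H = I*√3 (H = √(-3) = I*√3 ≈ 1.732*I)
q(j) = -2*I*j*√3 (q(j) = ((I*√3)*j)*(2*(-1)) = (I*j*√3)*(-2) = -2*I*j*√3)
m(y, p) = -8*I*y*√3 (m(y, p) = -2*I*y*√3*4 = -8*I*y*√3)
m(-106, 217) - 1*(-44523) = -8*I*(-106)*√3 - 1*(-44523) = 848*I*√3 + 44523 = 44523 + 848*I*√3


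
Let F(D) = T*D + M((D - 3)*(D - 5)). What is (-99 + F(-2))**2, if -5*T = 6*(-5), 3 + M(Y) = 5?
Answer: 11881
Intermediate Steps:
M(Y) = 2 (M(Y) = -3 + 5 = 2)
T = 6 (T = -6*(-5)/5 = -1/5*(-30) = 6)
F(D) = 2 + 6*D (F(D) = 6*D + 2 = 2 + 6*D)
(-99 + F(-2))**2 = (-99 + (2 + 6*(-2)))**2 = (-99 + (2 - 12))**2 = (-99 - 10)**2 = (-109)**2 = 11881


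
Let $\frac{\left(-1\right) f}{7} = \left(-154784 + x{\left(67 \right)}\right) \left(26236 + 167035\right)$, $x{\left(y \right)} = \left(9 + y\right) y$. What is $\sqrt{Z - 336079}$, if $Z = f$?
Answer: $\sqrt{202517521645} \approx 4.5002 \cdot 10^{5}$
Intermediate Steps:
$x{\left(y \right)} = y \left(9 + y\right)$
$f = 202517857724$ ($f = - 7 \left(-154784 + 67 \left(9 + 67\right)\right) \left(26236 + 167035\right) = - 7 \left(-154784 + 67 \cdot 76\right) 193271 = - 7 \left(-154784 + 5092\right) 193271 = - 7 \left(\left(-149692\right) 193271\right) = \left(-7\right) \left(-28931122532\right) = 202517857724$)
$Z = 202517857724$
$\sqrt{Z - 336079} = \sqrt{202517857724 - 336079} = \sqrt{202517521645}$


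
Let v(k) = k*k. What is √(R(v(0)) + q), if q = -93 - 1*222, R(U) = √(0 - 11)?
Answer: √(-315 + I*√11) ≈ 0.09343 + 17.748*I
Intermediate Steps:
v(k) = k²
R(U) = I*√11 (R(U) = √(-11) = I*√11)
q = -315 (q = -93 - 222 = -315)
√(R(v(0)) + q) = √(I*√11 - 315) = √(-315 + I*√11)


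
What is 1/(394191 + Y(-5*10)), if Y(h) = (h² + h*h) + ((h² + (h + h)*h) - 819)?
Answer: 1/405872 ≈ 2.4638e-6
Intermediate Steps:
Y(h) = -819 + 5*h² (Y(h) = (h² + h²) + ((h² + (2*h)*h) - 819) = 2*h² + ((h² + 2*h²) - 819) = 2*h² + (3*h² - 819) = 2*h² + (-819 + 3*h²) = -819 + 5*h²)
1/(394191 + Y(-5*10)) = 1/(394191 + (-819 + 5*(-5*10)²)) = 1/(394191 + (-819 + 5*(-50)²)) = 1/(394191 + (-819 + 5*2500)) = 1/(394191 + (-819 + 12500)) = 1/(394191 + 11681) = 1/405872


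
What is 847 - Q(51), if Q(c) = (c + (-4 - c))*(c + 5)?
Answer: 1071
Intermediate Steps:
Q(c) = -20 - 4*c (Q(c) = -4*(5 + c) = -20 - 4*c)
847 - Q(51) = 847 - (-20 - 4*51) = 847 - (-20 - 204) = 847 - 1*(-224) = 847 + 224 = 1071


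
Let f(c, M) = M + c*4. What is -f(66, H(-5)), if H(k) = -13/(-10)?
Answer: -2653/10 ≈ -265.30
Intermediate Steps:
H(k) = 13/10 (H(k) = -13*(-1/10) = 13/10)
f(c, M) = M + 4*c
-f(66, H(-5)) = -(13/10 + 4*66) = -(13/10 + 264) = -1*2653/10 = -2653/10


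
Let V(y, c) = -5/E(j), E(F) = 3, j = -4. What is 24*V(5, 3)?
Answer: -40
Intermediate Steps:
V(y, c) = -5/3
24*V(5, 3) = 24*(-5/3) = -40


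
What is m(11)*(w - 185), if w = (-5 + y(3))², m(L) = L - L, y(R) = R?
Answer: 0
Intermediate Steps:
m(L) = 0
w = 4 (w = (-5 + 3)² = (-2)² = 4)
m(11)*(w - 185) = 0*(4 - 185) = 0*(-181) = 0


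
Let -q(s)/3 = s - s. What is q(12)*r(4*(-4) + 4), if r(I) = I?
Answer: 0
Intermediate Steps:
q(s) = 0 (q(s) = -3*(s - s) = -3*0 = 0)
q(12)*r(4*(-4) + 4) = 0*(4*(-4) + 4) = 0*(-16 + 4) = 0*(-12) = 0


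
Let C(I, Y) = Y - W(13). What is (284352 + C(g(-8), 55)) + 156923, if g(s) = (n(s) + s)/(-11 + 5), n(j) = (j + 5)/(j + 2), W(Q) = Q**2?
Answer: 441161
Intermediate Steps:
n(j) = (5 + j)/(2 + j)
g(s) = -s/6 - (5 + s)/(6*(2 + s)) (g(s) = ((5 + s)/(2 + s) + s)/(-11 + 5) = (s + (5 + s)/(2 + s))/(-6) = (s + (5 + s)/(2 + s))*(-1/6) = -s/6 - (5 + s)/(6*(2 + s)))
C(I, Y) = -169 + Y (C(I, Y) = Y - 1*13**2 = Y - 1*169 = Y - 169 = -169 + Y)
(284352 + C(g(-8), 55)) + 156923 = (284352 + (-169 + 55)) + 156923 = (284352 - 114) + 156923 = 284238 + 156923 = 441161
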